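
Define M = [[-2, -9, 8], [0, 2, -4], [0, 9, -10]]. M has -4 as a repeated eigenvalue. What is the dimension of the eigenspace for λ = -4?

1

M + 4I = [[2, -9, 8], [0, 6, -4], [0, 9, -6]].
This matrix has rank 2, so its null space has dimension 3 − 2 = 1.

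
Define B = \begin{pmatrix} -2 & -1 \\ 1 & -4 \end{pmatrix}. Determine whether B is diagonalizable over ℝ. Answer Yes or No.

Characteristic polynomial: p(λ) = λ^2 + 6λ + 9 = (λ + 3)^2.
λ = -3 has algebraic multiplicity 2; rank(B + 3I) = 1, so geometric multiplicity = 1.
Geometric multiplicity < algebraic multiplicity, so B is not diagonalizable.

No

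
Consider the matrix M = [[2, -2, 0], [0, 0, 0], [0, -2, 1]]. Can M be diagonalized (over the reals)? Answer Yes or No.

Yes

Characteristic polynomial: p(t) = t^3 - 3t^2 + 2t = t(t - 2)(t - 1).
All 3 eigenvalues are distinct, so M is diagonalizable.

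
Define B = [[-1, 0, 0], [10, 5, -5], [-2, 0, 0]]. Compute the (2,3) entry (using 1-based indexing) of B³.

-125

Characteristic polynomial: λ^3 - 4λ^2 - 5λ = λ(λ - 5)(λ + 1), so the eigenvalues are -1, 0, 5.
λ=-1: eigenvector (1, 0, 2).
λ=5: eigenvector (0, 1, 0).
λ=0: eigenvector (0, 1, 1).
P = [[1, 0, 0], [0, 1, 1], [2, 0, 1]], D = diag(-1, 5, 0), P⁻¹ = [[1, 0, 0], [2, 1, -1], [-2, 0, 1]].
B³ = P·diag(-1, 125, 0)·P⁻¹ = [[-1, 0, 0], [250, 125, -125], [-2, 0, 0]].
The requested entry is -125.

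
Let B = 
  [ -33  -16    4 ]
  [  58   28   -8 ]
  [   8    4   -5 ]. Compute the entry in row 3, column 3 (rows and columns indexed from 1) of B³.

-125

Characteristic polynomial: λ^3 + 10λ^2 + 29λ + 20 = (λ + 1)(λ + 4)(λ + 5), so the eigenvalues are -5, -4, -1.
λ=-1: eigenvector (1, -2, 0).
λ=-5: eigenvector (-1, 2, 1).
λ=-4: eigenvector (0, 1, 4).
P = [[1, -1, 0], [-2, 2, 1], [0, 1, 4]], D = diag(-1, -5, -4), P⁻¹ = [[-7, -4, 1], [-8, -4, 1], [2, 1, 0]].
B³ = P·diag(-1, -125, -64)·P⁻¹ = [[-993, -496, 124], [1858, 928, -248], [488, 244, -125]].
The requested entry is -125.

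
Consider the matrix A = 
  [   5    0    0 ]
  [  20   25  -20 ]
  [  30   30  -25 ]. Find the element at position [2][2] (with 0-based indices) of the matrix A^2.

25

Characteristic polynomial: t^3 - 5t^2 - 25t + 125 = (t - 5)^2(t + 5), so the eigenvalues are -5, 5, 5.
t=5: eigenvector (1, 4, 5).
t=5: eigenvector (0, 1, 1).
t=-5: eigenvector (0, 2, 3).
P = [[1, 0, 0], [4, 1, 2], [5, 1, 3]], D = diag(5, 5, -5), P⁻¹ = [[1, 0, 0], [-2, 3, -2], [-1, -1, 1]].
A² = P·diag(25, 25, 25)·P⁻¹ = [[25, 0, 0], [0, 25, 0], [0, 0, 25]].
The requested entry is 25.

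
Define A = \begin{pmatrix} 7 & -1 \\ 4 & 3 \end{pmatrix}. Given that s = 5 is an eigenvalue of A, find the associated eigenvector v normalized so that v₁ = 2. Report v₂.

4

A − 5I = [[2, -1], [4, -2]].
Solving (A − 5I)v = 0 gives the eigenspace spanned by (2, 4).
With v₁ = 2, v = (2, 4), so v₂ = 4.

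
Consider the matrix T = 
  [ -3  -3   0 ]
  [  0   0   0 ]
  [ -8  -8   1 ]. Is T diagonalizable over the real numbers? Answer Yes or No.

Characteristic polynomial: p(r) = r^3 + 2r^2 - 3r = r(r - 1)(r + 3).
All 3 eigenvalues are distinct, so T is diagonalizable.

Yes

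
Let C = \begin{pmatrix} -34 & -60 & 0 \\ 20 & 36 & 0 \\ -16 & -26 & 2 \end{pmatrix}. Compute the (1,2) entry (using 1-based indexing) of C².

Characteristic polynomial: t^3 - 4t^2 - 20t + 48 = (t - 6)(t - 2)(t + 4), so the eigenvalues are -4, 2, 6.
t=6: eigenvector (-3, 2, -1).
t=-4: eigenvector (-2, 1, -1).
t=2: eigenvector (0, 0, 1).
P = [[-3, -2, 0], [2, 1, 0], [-1, -1, 1]], D = diag(6, -4, 2), P⁻¹ = [[1, 2, 0], [-2, -3, 0], [-1, -1, 1]].
C² = P·diag(36, 16, 4)·P⁻¹ = [[-44, -120, 0], [40, 96, 0], [-8, -28, 4]].
The requested entry is -120.

-120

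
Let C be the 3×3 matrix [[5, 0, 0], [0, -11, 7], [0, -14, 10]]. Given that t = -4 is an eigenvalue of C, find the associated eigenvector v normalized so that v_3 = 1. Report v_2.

1

C + 4I = [[9, 0, 0], [0, -7, 7], [0, -14, 14]].
Solving (C + 4I)v = 0 gives the eigenspace spanned by (0, 1, 1).
With v_3 = 1, v = (0, 1, 1), so v_2 = 1.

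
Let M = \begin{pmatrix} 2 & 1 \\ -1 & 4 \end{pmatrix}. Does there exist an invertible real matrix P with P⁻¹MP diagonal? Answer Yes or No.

No

Characteristic polynomial: p(μ) = μ^2 - 6μ + 9 = (μ - 3)^2.
μ = 3 has algebraic multiplicity 2; rank(M − 3I) = 1, so geometric multiplicity = 1.
Geometric multiplicity < algebraic multiplicity, so M is not diagonalizable.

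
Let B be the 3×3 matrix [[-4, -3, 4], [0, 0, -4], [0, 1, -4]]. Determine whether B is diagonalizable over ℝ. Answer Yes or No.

Characteristic polynomial: p(λ) = λ^3 + 8λ^2 + 20λ + 16 = (λ + 2)^2(λ + 4).
λ = -2 has algebraic multiplicity 2; rank(B + 2I) = 2, so geometric multiplicity = 1.
Geometric multiplicity < algebraic multiplicity, so B is not diagonalizable.

No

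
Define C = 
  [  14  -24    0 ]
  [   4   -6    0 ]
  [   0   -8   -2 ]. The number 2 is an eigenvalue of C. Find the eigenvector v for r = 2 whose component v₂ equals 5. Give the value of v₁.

10

C − 2I = [[12, -24, 0], [4, -8, 0], [0, -8, -4]].
Solving (C − 2I)v = 0 gives the eigenspace spanned by (10, 5, -10).
With v₂ = 5, v = (10, 5, -10), so v₁ = 10.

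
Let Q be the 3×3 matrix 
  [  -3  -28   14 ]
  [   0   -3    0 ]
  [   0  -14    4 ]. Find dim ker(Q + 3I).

Q + 3I = [[0, -28, 14], [0, 0, 0], [0, -14, 7]].
This matrix has rank 1, so its null space has dimension 3 − 1 = 2.

2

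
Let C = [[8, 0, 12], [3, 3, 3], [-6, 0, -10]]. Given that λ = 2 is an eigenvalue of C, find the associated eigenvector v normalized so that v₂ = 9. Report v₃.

C − 2I = [[6, 0, 12], [3, 1, 3], [-6, 0, -12]].
Solving (C − 2I)v = 0 gives the eigenspace spanned by (-6, 9, 3).
With v₂ = 9, v = (-6, 9, 3), so v₃ = 3.

3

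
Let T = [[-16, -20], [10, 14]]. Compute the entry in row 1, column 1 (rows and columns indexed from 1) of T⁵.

Characteristic polynomial: μ^2 + 2μ - 24 = (μ - 4)(μ + 6), so the eigenvalues are -6, 4.
μ=-6: eigenvector (2, -1).
μ=4: eigenvector (-1, 1).
P = [[2, -1], [-1, 1]], D = diag(-6, 4), P⁻¹ = [[1, 1], [1, 2]].
T⁵ = P·diag(-7776, 1024)·P⁻¹ = [[-16576, -17600], [8800, 9824]].
The requested entry is -16576.

-16576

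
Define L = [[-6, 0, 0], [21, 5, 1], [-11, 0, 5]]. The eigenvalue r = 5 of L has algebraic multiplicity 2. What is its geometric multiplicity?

1

L − 5I = [[-11, 0, 0], [21, 0, 1], [-11, 0, 0]].
This matrix has rank 2, so its null space has dimension 3 − 2 = 1.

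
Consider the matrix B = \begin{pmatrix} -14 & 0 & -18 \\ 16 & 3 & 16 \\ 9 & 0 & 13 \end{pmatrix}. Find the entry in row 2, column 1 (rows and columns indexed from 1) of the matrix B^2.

Characteristic polynomial: λ^3 - 2λ^2 - 23λ + 60 = (λ - 4)(λ - 3)(λ + 5), so the eigenvalues are -5, 3, 4.
λ=-5: eigenvector (-2, 2, 1).
λ=3: eigenvector (0, 1, 0).
λ=4: eigenvector (-1, 0, 1).
P = [[-2, 0, -1], [2, 1, 0], [1, 0, 1]], D = diag(-5, 3, 4), P⁻¹ = [[-1, 0, -1], [2, 1, 2], [1, 0, 2]].
B² = P·diag(25, 9, 16)·P⁻¹ = [[34, 0, 18], [-32, 9, -32], [-9, 0, 7]].
The requested entry is -32.

-32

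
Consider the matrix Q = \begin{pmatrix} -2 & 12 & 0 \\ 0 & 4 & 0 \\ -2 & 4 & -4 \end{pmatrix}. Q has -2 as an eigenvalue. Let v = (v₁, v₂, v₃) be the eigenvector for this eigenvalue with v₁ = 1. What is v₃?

-1

Q + 2I = [[0, 12, 0], [0, 6, 0], [-2, 4, -2]].
Solving (Q + 2I)v = 0 gives the eigenspace spanned by (1, 0, -1).
With v₁ = 1, v = (1, 0, -1), so v₃ = -1.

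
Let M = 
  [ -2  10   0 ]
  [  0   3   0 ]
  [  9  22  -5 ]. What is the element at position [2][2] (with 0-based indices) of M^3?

-125

Characteristic polynomial: t^3 + 4t^2 - 11t - 30 = (t - 3)(t + 2)(t + 5), so the eigenvalues are -5, -2, 3.
t=-2: eigenvector (1, 0, 3).
t=3: eigenvector (2, 1, 5).
t=-5: eigenvector (0, 0, 1).
P = [[1, 2, 0], [0, 1, 0], [3, 5, 1]], D = diag(-2, 3, -5), P⁻¹ = [[1, -2, 0], [0, 1, 0], [-3, 1, 1]].
M³ = P·diag(-8, 27, -125)·P⁻¹ = [[-8, 70, 0], [0, 27, 0], [351, 58, -125]].
The requested entry is -125.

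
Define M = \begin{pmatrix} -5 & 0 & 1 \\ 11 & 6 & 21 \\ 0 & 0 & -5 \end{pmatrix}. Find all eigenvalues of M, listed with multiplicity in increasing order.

-5, -5, 6

Characteristic polynomial: p(λ) = λ^3 + 4λ^2 - 35λ - 150 = (λ - 6)(λ + 5)^2.
Roots (with multiplicity): -5, -5, 6.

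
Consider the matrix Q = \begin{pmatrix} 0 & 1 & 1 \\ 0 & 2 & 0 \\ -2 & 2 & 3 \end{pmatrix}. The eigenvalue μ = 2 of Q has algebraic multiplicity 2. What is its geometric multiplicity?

Q − 2I = [[-2, 1, 1], [0, 0, 0], [-2, 2, 1]].
This matrix has rank 2, so its null space has dimension 3 − 2 = 1.

1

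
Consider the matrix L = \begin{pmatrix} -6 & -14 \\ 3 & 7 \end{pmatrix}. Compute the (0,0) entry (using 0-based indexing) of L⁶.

-6

Characteristic polynomial: s^2 - s = s(s - 1), so the eigenvalues are 0, 1.
s=1: eigenvector (-2, 1).
s=0: eigenvector (7, -3).
P = [[-2, 7], [1, -3]], D = diag(1, 0), P⁻¹ = [[3, 7], [1, 2]].
L⁶ = P·diag(1, 0)·P⁻¹ = [[-6, -14], [3, 7]].
The requested entry is -6.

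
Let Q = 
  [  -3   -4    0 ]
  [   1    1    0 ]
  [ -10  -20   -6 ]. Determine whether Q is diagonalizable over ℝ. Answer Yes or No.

Characteristic polynomial: p(t) = t^3 + 8t^2 + 13t + 6 = (t + 1)^2(t + 6).
t = -1 has algebraic multiplicity 2; rank(Q + 1I) = 2, so geometric multiplicity = 1.
Geometric multiplicity < algebraic multiplicity, so Q is not diagonalizable.

No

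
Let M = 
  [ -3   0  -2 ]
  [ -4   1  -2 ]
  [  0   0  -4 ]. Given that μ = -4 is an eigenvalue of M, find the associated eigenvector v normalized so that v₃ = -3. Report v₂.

-6

M + 4I = [[1, 0, -2], [-4, 5, -2], [0, 0, 0]].
Solving (M + 4I)v = 0 gives the eigenspace spanned by (-6, -6, -3).
With v₃ = -3, v = (-6, -6, -3), so v₂ = -6.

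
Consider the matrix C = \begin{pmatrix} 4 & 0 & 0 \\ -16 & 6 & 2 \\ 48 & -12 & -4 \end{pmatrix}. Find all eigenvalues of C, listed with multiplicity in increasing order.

Characteristic polynomial: p(λ) = λ^3 - 6λ^2 + 8λ = λ(λ - 4)(λ - 2).
Roots (with multiplicity): 0, 2, 4.

0, 2, 4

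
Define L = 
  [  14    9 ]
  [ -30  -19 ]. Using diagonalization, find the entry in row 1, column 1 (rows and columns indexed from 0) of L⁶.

24571

Characteristic polynomial: s^2 + 5s + 4 = (s + 1)(s + 4), so the eigenvalues are -4, -1.
s=-1: eigenvector (3, -5).
s=-4: eigenvector (-1, 2).
P = [[3, -1], [-5, 2]], D = diag(-1, -4), P⁻¹ = [[2, 1], [5, 3]].
L⁶ = P·diag(1, 4096)·P⁻¹ = [[-20474, -12285], [40950, 24571]].
The requested entry is 24571.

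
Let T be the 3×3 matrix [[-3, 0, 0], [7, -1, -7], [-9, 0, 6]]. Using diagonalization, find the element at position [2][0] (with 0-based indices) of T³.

Characteristic polynomial: λ^3 - 2λ^2 - 21λ - 18 = (λ - 6)(λ + 1)(λ + 3), so the eigenvalues are -3, -1, 6.
λ=-1: eigenvector (0, 1, 0).
λ=-3: eigenvector (1, 0, 1).
λ=6: eigenvector (0, -1, 1).
P = [[0, 1, 0], [1, 0, -1], [0, 1, 1]], D = diag(-1, -3, 6), P⁻¹ = [[-1, 1, 1], [1, 0, 0], [-1, 0, 1]].
T³ = P·diag(-1, -27, 216)·P⁻¹ = [[-27, 0, 0], [217, -1, -217], [-243, 0, 216]].
The requested entry is -243.

-243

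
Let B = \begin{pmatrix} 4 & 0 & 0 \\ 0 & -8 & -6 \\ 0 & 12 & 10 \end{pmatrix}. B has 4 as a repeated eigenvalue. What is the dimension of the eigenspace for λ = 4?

B − 4I = [[0, 0, 0], [0, -12, -6], [0, 12, 6]].
This matrix has rank 1, so its null space has dimension 3 − 1 = 2.

2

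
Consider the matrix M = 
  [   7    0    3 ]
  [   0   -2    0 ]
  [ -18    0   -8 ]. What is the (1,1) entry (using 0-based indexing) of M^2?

4

Characteristic polynomial: μ^3 + 3μ^2 - 4 = (μ - 1)(μ + 2)^2, so the eigenvalues are -2, -2, 1.
μ=1: eigenvector (1, 0, -2).
μ=-2: eigenvector (0, 1, 0).
μ=-2: eigenvector (-1, 2, 3).
P = [[1, 0, -1], [0, 1, 2], [-2, 0, 3]], D = diag(1, -2, -2), P⁻¹ = [[3, 0, 1], [-4, 1, -2], [2, 0, 1]].
M² = P·diag(1, 4, 4)·P⁻¹ = [[-5, 0, -3], [0, 4, 0], [18, 0, 10]].
The requested entry is 4.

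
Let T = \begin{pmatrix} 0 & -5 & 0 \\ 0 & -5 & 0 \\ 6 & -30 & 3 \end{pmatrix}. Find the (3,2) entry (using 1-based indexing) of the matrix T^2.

Characteristic polynomial: μ^3 + 2μ^2 - 15μ = μ(μ - 3)(μ + 5), so the eigenvalues are -5, 0, 3.
μ=0: eigenvector (1, 0, -2).
μ=-5: eigenvector (1, 1, 3).
μ=3: eigenvector (0, 0, 1).
P = [[1, 1, 0], [0, 1, 0], [-2, 3, 1]], D = diag(0, -5, 3), P⁻¹ = [[1, -1, 0], [0, 1, 0], [2, -5, 1]].
T² = P·diag(0, 25, 9)·P⁻¹ = [[0, 25, 0], [0, 25, 0], [18, 30, 9]].
The requested entry is 30.

30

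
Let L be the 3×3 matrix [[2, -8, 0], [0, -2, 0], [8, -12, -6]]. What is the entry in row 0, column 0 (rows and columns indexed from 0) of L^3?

Characteristic polynomial: λ^3 + 6λ^2 - 4λ - 24 = (λ - 2)(λ + 2)(λ + 6), so the eigenvalues are -6, -2, 2.
λ=2: eigenvector (1, 0, 1).
λ=-2: eigenvector (2, 1, 1).
λ=-6: eigenvector (0, 0, 1).
P = [[1, 2, 0], [0, 1, 0], [1, 1, 1]], D = diag(2, -2, -6), P⁻¹ = [[1, -2, 0], [0, 1, 0], [-1, 1, 1]].
L³ = P·diag(8, -8, -216)·P⁻¹ = [[8, -32, 0], [0, -8, 0], [224, -240, -216]].
The requested entry is 8.

8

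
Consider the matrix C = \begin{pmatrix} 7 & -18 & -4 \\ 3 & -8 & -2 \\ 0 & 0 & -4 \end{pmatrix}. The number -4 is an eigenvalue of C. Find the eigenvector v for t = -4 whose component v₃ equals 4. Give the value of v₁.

C + 4I = [[11, -18, -4], [3, -4, -2], [0, 0, 0]].
Solving (C + 4I)v = 0 gives the eigenspace spanned by (8, 4, 4).
With v₃ = 4, v = (8, 4, 4), so v₁ = 8.

8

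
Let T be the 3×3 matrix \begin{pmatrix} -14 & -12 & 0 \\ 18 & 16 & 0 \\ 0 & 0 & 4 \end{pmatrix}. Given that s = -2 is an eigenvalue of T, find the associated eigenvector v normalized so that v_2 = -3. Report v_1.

3

T + 2I = [[-12, -12, 0], [18, 18, 0], [0, 0, 6]].
Solving (T + 2I)v = 0 gives the eigenspace spanned by (3, -3, 0).
With v_2 = -3, v = (3, -3, 0), so v_1 = 3.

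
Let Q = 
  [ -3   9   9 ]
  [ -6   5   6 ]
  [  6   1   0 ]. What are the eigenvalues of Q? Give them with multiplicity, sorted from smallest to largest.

-3, -1, 6

Characteristic polynomial: p(r) = r^3 - 2r^2 - 21r - 18 = (r - 6)(r + 1)(r + 3).
Roots (with multiplicity): -3, -1, 6.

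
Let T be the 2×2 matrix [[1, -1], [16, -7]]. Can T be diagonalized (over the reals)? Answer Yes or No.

Characteristic polynomial: p(λ) = λ^2 + 6λ + 9 = (λ + 3)^2.
λ = -3 has algebraic multiplicity 2; rank(T + 3I) = 1, so geometric multiplicity = 1.
Geometric multiplicity < algebraic multiplicity, so T is not diagonalizable.

No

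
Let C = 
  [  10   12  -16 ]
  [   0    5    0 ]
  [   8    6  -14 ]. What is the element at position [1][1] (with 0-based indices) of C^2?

25

Characteristic polynomial: t^3 - t^2 - 32t + 60 = (t - 5)(t - 2)(t + 6), so the eigenvalues are -6, 2, 5.
t=-6: eigenvector (-1, 0, -1).
t=2: eigenvector (2, 0, 1).
t=5: eigenvector (4, 1, 2).
P = [[-1, 2, 4], [0, 0, 1], [-1, 1, 2]], D = diag(-6, 2, 5), P⁻¹ = [[1, 0, -2], [1, -2, -1], [0, 1, 0]].
C² = P·diag(36, 4, 25)·P⁻¹ = [[-28, 84, 64], [0, 25, 0], [-32, 42, 68]].
The requested entry is 25.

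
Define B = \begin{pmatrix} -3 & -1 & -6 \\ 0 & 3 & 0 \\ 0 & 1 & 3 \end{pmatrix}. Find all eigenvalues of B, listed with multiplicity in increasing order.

Characteristic polynomial: p(r) = r^3 - 3r^2 - 9r + 27 = (r - 3)^2(r + 3).
Roots (with multiplicity): -3, 3, 3.

-3, 3, 3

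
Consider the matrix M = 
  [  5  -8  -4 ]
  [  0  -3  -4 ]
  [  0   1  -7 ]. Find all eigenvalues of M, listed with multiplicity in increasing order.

-5, -5, 5

Characteristic polynomial: p(s) = s^3 + 5s^2 - 25s - 125 = (s - 5)(s + 5)^2.
Roots (with multiplicity): -5, -5, 5.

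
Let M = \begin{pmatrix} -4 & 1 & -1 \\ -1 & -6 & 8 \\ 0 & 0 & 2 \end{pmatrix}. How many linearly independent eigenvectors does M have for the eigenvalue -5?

M + 5I = [[1, 1, -1], [-1, -1, 8], [0, 0, 7]].
This matrix has rank 2, so its null space has dimension 3 − 2 = 1.

1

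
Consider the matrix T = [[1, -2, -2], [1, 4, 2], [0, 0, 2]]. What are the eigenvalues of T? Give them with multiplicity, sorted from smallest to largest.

Characteristic polynomial: p(r) = r^3 - 7r^2 + 16r - 12 = (r - 3)(r - 2)^2.
Roots (with multiplicity): 2, 2, 3.

2, 2, 3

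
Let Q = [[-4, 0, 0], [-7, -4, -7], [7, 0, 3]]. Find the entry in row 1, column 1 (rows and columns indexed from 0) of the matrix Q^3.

-64

Characteristic polynomial: λ^3 + 5λ^2 - 8λ - 48 = (λ - 3)(λ + 4)^2, so the eigenvalues are -4, -4, 3.
λ=-4: eigenvector (1, 0, -1).
λ=-4: eigenvector (0, 1, 0).
λ=3: eigenvector (0, -1, 1).
P = [[1, 0, 0], [0, 1, -1], [-1, 0, 1]], D = diag(-4, -4, 3), P⁻¹ = [[1, 0, 0], [1, 1, 1], [1, 0, 1]].
Q³ = P·diag(-64, -64, 27)·P⁻¹ = [[-64, 0, 0], [-91, -64, -91], [91, 0, 27]].
The requested entry is -64.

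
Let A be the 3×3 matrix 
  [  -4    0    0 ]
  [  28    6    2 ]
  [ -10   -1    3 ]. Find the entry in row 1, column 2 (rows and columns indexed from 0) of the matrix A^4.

Characteristic polynomial: s^3 - 5s^2 - 16s + 80 = (s - 5)(s - 4)(s + 4), so the eigenvalues are -4, 4, 5.
s=4: eigenvector (0, 1, -1).
s=-4: eigenvector (1, -3, 1).
s=5: eigenvector (0, 2, -1).
P = [[0, 1, 0], [1, -3, 2], [-1, 1, -1]], D = diag(4, -4, 5), P⁻¹ = [[-1, -1, -2], [1, 0, 0], [2, 1, 1]].
A⁴ = P·diag(256, 256, 625)·P⁻¹ = [[256, 0, 0], [1476, 994, 738], [-738, -369, -113]].
The requested entry is 738.

738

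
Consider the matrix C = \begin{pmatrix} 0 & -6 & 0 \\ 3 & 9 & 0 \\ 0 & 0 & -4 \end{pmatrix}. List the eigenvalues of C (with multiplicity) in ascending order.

Characteristic polynomial: p(t) = t^3 - 5t^2 - 18t + 72 = (t - 6)(t - 3)(t + 4).
Roots (with multiplicity): -4, 3, 6.

-4, 3, 6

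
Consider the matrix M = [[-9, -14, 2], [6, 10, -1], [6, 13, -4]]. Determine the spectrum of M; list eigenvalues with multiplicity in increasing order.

-3, -3, 3

Characteristic polynomial: p(μ) = μ^3 + 3μ^2 - 9μ - 27 = (μ - 3)(μ + 3)^2.
Roots (with multiplicity): -3, -3, 3.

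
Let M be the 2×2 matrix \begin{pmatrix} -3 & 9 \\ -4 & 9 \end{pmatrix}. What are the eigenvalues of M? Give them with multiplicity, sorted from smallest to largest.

3, 3

Characteristic polynomial: p(s) = s^2 - 6s + 9 = (s - 3)^2.
Roots (with multiplicity): 3, 3.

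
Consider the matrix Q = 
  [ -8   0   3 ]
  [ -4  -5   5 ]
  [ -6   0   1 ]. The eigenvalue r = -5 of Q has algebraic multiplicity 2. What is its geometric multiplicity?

1

Q + 5I = [[-3, 0, 3], [-4, 0, 5], [-6, 0, 6]].
This matrix has rank 2, so its null space has dimension 3 − 2 = 1.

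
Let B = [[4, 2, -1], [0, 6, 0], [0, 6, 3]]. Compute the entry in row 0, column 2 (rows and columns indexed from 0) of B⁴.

-175

Characteristic polynomial: s^3 - 13s^2 + 54s - 72 = (s - 6)(s - 4)(s - 3), so the eigenvalues are 3, 4, 6.
s=4: eigenvector (1, 0, 0).
s=6: eigenvector (0, 1, 2).
s=3: eigenvector (1, 0, 1).
P = [[1, 0, 1], [0, 1, 0], [0, 2, 1]], D = diag(4, 6, 3), P⁻¹ = [[1, 2, -1], [0, 1, 0], [0, -2, 1]].
B⁴ = P·diag(256, 1296, 81)·P⁻¹ = [[256, 350, -175], [0, 1296, 0], [0, 2430, 81]].
The requested entry is -175.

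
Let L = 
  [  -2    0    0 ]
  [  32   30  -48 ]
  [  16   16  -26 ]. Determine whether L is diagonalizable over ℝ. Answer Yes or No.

Characteristic polynomial: p(μ) = μ^3 - 2μ^2 - 20μ - 24 = (μ - 6)(μ + 2)^2.
μ = -2 has algebraic multiplicity 2; rank(L + 2I) = 1, so geometric multiplicity = 2.
Every eigenvalue has geometric = algebraic multiplicity, so L is diagonalizable.

Yes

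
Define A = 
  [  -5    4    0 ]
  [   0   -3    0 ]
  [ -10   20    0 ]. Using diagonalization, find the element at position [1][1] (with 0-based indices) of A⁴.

81

Characteristic polynomial: λ^3 + 8λ^2 + 15λ = λ(λ + 3)(λ + 5), so the eigenvalues are -5, -3, 0.
λ=-5: eigenvector (1, 0, 2).
λ=-3: eigenvector (2, 1, 0).
λ=0: eigenvector (0, 0, 1).
P = [[1, 2, 0], [0, 1, 0], [2, 0, 1]], D = diag(-5, -3, 0), P⁻¹ = [[1, -2, 0], [0, 1, 0], [-2, 4, 1]].
A⁴ = P·diag(625, 81, 0)·P⁻¹ = [[625, -1088, 0], [0, 81, 0], [1250, -2500, 0]].
The requested entry is 81.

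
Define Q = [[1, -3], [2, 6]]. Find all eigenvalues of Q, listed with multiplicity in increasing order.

3, 4

Characteristic polynomial: p(λ) = λ^2 - 7λ + 12 = (λ - 4)(λ - 3).
Roots (with multiplicity): 3, 4.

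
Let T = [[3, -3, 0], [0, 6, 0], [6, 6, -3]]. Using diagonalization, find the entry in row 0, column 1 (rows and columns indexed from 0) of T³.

Characteristic polynomial: r^3 - 6r^2 - 9r + 54 = (r - 6)(r - 3)(r + 3), so the eigenvalues are -3, 3, 6.
r=-3: eigenvector (0, 0, 1).
r=6: eigenvector (-1, 1, 0).
r=3: eigenvector (1, 0, 1).
P = [[0, -1, 1], [0, 1, 0], [1, 0, 1]], D = diag(-3, 6, 3), P⁻¹ = [[-1, -1, 1], [0, 1, 0], [1, 1, 0]].
T³ = P·diag(-27, 216, 27)·P⁻¹ = [[27, -189, 0], [0, 216, 0], [54, 54, -27]].
The requested entry is -189.

-189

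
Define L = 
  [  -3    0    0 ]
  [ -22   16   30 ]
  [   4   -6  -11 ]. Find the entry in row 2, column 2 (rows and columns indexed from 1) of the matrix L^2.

76

Characteristic polynomial: t^3 - 2t^2 - 11t + 12 = (t - 4)(t - 1)(t + 3), so the eigenvalues are -3, 1, 4.
t=-3: eigenvector (1, -2, 2).
t=4: eigenvector (0, 5, -2).
t=1: eigenvector (0, -2, 1).
P = [[1, 0, 0], [-2, 5, -2], [2, -2, 1]], D = diag(-3, 4, 1), P⁻¹ = [[1, 0, 0], [-2, 1, 2], [-6, 2, 5]].
L² = P·diag(9, 16, 1)·P⁻¹ = [[9, 0, 0], [-166, 76, 150], [76, -30, -59]].
The requested entry is 76.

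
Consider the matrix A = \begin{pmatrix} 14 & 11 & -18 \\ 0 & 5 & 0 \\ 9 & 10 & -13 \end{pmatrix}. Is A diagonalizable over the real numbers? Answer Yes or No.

No

Characteristic polynomial: p(t) = t^3 - 6t^2 - 15t + 100 = (t - 5)^2(t + 4).
t = 5 has algebraic multiplicity 2; rank(A − 5I) = 2, so geometric multiplicity = 1.
Geometric multiplicity < algebraic multiplicity, so A is not diagonalizable.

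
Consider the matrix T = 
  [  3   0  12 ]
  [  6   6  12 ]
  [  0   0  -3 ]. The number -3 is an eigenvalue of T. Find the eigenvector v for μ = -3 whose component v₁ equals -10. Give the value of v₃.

T + 3I = [[6, 0, 12], [6, 9, 12], [0, 0, 0]].
Solving (T + 3I)v = 0 gives the eigenspace spanned by (-10, 0, 5).
With v₁ = -10, v = (-10, 0, 5), so v₃ = 5.

5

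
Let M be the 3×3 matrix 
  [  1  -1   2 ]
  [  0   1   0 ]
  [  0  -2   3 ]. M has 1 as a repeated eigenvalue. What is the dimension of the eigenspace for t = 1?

M − 1I = [[0, -1, 2], [0, 0, 0], [0, -2, 2]].
This matrix has rank 2, so its null space has dimension 3 − 2 = 1.

1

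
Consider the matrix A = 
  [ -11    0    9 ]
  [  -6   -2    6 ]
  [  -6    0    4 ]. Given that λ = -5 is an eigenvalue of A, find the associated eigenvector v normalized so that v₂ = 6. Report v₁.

A + 5I = [[-6, 0, 9], [-6, 3, 6], [-6, 0, 9]].
Solving (A + 5I)v = 0 gives the eigenspace spanned by (9, 6, 6).
With v₂ = 6, v = (9, 6, 6), so v₁ = 9.

9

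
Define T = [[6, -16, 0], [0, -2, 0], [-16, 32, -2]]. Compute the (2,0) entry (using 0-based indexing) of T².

-64

Characteristic polynomial: s^3 - 2s^2 - 20s - 24 = (s - 6)(s + 2)^2, so the eigenvalues are -2, -2, 6.
s=6: eigenvector (1, 0, -2).
s=-2: eigenvector (2, 1, -2).
s=-2: eigenvector (0, 0, 1).
P = [[1, 2, 0], [0, 1, 0], [-2, -2, 1]], D = diag(6, -2, -2), P⁻¹ = [[1, -2, 0], [0, 1, 0], [2, -2, 1]].
T² = P·diag(36, 4, 4)·P⁻¹ = [[36, -64, 0], [0, 4, 0], [-64, 128, 4]].
The requested entry is -64.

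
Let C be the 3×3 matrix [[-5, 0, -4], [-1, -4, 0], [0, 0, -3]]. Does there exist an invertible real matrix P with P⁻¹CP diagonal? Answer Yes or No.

Characteristic polynomial: p(t) = t^3 + 12t^2 + 47t + 60 = (t + 3)(t + 4)(t + 5).
All 3 eigenvalues are distinct, so C is diagonalizable.

Yes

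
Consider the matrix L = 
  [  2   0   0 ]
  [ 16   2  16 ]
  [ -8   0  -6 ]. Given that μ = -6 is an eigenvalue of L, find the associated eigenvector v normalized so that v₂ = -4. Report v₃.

L + 6I = [[8, 0, 0], [16, 8, 16], [-8, 0, 0]].
Solving (L + 6I)v = 0 gives the eigenspace spanned by (0, -4, 2).
With v₂ = -4, v = (0, -4, 2), so v₃ = 2.

2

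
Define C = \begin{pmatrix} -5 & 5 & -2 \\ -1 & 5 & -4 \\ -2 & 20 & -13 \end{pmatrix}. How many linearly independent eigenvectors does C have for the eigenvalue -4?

C + 4I = [[-1, 5, -2], [-1, 9, -4], [-2, 20, -9]].
This matrix has rank 2, so its null space has dimension 3 − 2 = 1.

1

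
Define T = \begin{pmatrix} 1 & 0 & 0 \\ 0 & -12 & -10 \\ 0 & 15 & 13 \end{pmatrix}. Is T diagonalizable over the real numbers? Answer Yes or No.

Yes

Characteristic polynomial: p(λ) = λ^3 - 2λ^2 - 5λ + 6 = (λ - 3)(λ - 1)(λ + 2).
All 3 eigenvalues are distinct, so T is diagonalizable.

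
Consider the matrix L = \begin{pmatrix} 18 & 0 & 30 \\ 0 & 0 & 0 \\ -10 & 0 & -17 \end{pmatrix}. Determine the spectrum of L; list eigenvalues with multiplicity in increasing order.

-2, 0, 3

Characteristic polynomial: p(r) = r^3 - r^2 - 6r = r(r - 3)(r + 2).
Roots (with multiplicity): -2, 0, 3.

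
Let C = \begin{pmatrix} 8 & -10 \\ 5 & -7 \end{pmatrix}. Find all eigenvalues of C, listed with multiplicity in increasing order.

Characteristic polynomial: p(r) = r^2 - r - 6 = (r - 3)(r + 2).
Roots (with multiplicity): -2, 3.

-2, 3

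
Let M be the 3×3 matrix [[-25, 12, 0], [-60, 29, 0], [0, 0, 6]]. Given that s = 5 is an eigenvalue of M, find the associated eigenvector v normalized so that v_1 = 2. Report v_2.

M − 5I = [[-30, 12, 0], [-60, 24, 0], [0, 0, 1]].
Solving (M − 5I)v = 0 gives the eigenspace spanned by (2, 5, 0).
With v_1 = 2, v = (2, 5, 0), so v_2 = 5.

5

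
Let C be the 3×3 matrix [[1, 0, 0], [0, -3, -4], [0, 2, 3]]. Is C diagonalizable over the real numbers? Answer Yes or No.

Yes

Characteristic polynomial: p(λ) = λ^3 - λ^2 - λ + 1 = (λ - 1)^2(λ + 1).
λ = 1 has algebraic multiplicity 2; rank(C − 1I) = 1, so geometric multiplicity = 2.
Every eigenvalue has geometric = algebraic multiplicity, so C is diagonalizable.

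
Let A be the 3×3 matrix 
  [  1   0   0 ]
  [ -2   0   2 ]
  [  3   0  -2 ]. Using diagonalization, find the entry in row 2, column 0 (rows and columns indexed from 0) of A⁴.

Characteristic polynomial: r^3 + r^2 - 2r = r(r - 1)(r + 2), so the eigenvalues are -2, 0, 1.
r=1: eigenvector (1, 0, 1).
r=-2: eigenvector (0, -1, 1).
r=0: eigenvector (0, 1, 0).
P = [[1, 0, 0], [0, -1, 1], [1, 1, 0]], D = diag(1, -2, 0), P⁻¹ = [[1, 0, 0], [-1, 0, 1], [-1, 1, 1]].
A⁴ = P·diag(1, 16, 0)·P⁻¹ = [[1, 0, 0], [16, 0, -16], [-15, 0, 16]].
The requested entry is -15.

-15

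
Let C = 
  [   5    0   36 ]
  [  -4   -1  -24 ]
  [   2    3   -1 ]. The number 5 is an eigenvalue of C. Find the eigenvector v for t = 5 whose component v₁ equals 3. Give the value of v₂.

-2

C − 5I = [[0, 0, 36], [-4, -6, -24], [2, 3, -6]].
Solving (C − 5I)v = 0 gives the eigenspace spanned by (3, -2, 0).
With v₁ = 3, v = (3, -2, 0), so v₂ = -2.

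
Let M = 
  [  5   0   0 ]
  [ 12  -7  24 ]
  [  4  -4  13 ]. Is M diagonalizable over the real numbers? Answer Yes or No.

Characteristic polynomial: p(μ) = μ^3 - 11μ^2 + 35μ - 25 = (μ - 5)^2(μ - 1).
μ = 5 has algebraic multiplicity 2; rank(M − 5I) = 1, so geometric multiplicity = 2.
Every eigenvalue has geometric = algebraic multiplicity, so M is diagonalizable.

Yes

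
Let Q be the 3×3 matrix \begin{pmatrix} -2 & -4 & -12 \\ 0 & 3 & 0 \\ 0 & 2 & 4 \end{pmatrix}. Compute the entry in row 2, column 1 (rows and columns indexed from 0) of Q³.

Characteristic polynomial: s^3 - 5s^2 - 2s + 24 = (s - 4)(s - 3)(s + 2), so the eigenvalues are -2, 3, 4.
s=-2: eigenvector (1, 0, 0).
s=3: eigenvector (4, 1, -2).
s=4: eigenvector (-2, 0, 1).
P = [[1, 4, -2], [0, 1, 0], [0, -2, 1]], D = diag(-2, 3, 4), P⁻¹ = [[1, 0, 2], [0, 1, 0], [0, 2, 1]].
Q³ = P·diag(-8, 27, 64)·P⁻¹ = [[-8, -148, -144], [0, 27, 0], [0, 74, 64]].
The requested entry is 74.

74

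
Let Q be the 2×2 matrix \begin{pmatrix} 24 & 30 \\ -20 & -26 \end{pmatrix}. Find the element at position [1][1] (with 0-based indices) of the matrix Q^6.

131776

Characteristic polynomial: μ^2 + 2μ - 24 = (μ - 4)(μ + 6), so the eigenvalues are -6, 4.
μ=-6: eigenvector (-1, 1).
μ=4: eigenvector (-3, 2).
P = [[-1, -3], [1, 2]], D = diag(-6, 4), P⁻¹ = [[2, 3], [-1, -1]].
Q⁶ = P·diag(46656, 4096)·P⁻¹ = [[-81024, -127680], [85120, 131776]].
The requested entry is 131776.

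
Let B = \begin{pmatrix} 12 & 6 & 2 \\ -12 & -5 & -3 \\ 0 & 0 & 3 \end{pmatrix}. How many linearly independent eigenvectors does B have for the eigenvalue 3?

B − 3I = [[9, 6, 2], [-12, -8, -3], [0, 0, 0]].
This matrix has rank 2, so its null space has dimension 3 − 2 = 1.

1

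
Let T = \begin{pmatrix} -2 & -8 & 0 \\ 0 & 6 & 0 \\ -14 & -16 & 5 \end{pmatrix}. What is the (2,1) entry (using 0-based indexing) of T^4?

Characteristic polynomial: λ^3 - 9λ^2 + 8λ + 60 = (λ - 6)(λ - 5)(λ + 2), so the eigenvalues are -2, 5, 6.
λ=-2: eigenvector (1, 0, 2).
λ=6: eigenvector (-1, 1, -2).
λ=5: eigenvector (0, 0, 1).
P = [[1, -1, 0], [0, 1, 0], [2, -2, 1]], D = diag(-2, 6, 5), P⁻¹ = [[1, 1, 0], [0, 1, 0], [-2, 0, 1]].
T⁴ = P·diag(16, 1296, 625)·P⁻¹ = [[16, -1280, 0], [0, 1296, 0], [-1218, -2560, 625]].
The requested entry is -2560.

-2560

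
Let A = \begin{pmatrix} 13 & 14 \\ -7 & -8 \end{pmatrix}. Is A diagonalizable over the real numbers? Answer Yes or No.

Yes

Characteristic polynomial: p(t) = t^2 - 5t - 6 = (t - 6)(t + 1).
All 2 eigenvalues are distinct, so A is diagonalizable.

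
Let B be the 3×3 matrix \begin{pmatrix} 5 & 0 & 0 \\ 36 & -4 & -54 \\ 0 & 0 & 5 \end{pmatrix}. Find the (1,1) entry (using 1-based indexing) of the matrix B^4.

Characteristic polynomial: s^3 - 6s^2 - 15s + 100 = (s - 5)^2(s + 4), so the eigenvalues are -4, 5, 5.
s=5: eigenvector (-3, 0, -2).
s=-4: eigenvector (0, 1, 0).
s=5: eigenvector (2, 2, 1).
P = [[-3, 0, 2], [0, 1, 2], [-2, 0, 1]], D = diag(5, -4, 5), P⁻¹ = [[1, 0, -2], [-4, 1, 6], [2, 0, -3]].
B⁴ = P·diag(625, 256, 625)·P⁻¹ = [[625, 0, 0], [1476, 256, -2214], [0, 0, 625]].
The requested entry is 625.

625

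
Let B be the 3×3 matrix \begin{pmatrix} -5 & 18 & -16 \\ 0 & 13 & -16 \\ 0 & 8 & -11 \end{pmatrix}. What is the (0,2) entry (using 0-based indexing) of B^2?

Characteristic polynomial: λ^3 + 3λ^2 - 25λ - 75 = (λ - 5)(λ + 3)(λ + 5), so the eigenvalues are -5, -3, 5.
λ=-3: eigenvector (1, 1, 1).
λ=5: eigenvector (2, 2, 1).
λ=-5: eigenvector (1, 0, 0).
P = [[1, 2, 1], [1, 2, 0], [1, 1, 0]], D = diag(-3, 5, -5), P⁻¹ = [[0, -1, 2], [0, 1, -1], [1, -1, 0]].
B² = P·diag(9, 25, 25)·P⁻¹ = [[25, 16, -32], [0, 41, -32], [0, 16, -7]].
The requested entry is -32.

-32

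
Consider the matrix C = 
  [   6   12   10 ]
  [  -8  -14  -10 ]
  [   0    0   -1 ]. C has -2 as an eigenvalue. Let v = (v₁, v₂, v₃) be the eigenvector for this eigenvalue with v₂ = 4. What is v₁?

C + 2I = [[8, 12, 10], [-8, -12, -10], [0, 0, 1]].
Solving (C + 2I)v = 0 gives the eigenspace spanned by (-6, 4, 0).
With v₂ = 4, v = (-6, 4, 0), so v₁ = -6.

-6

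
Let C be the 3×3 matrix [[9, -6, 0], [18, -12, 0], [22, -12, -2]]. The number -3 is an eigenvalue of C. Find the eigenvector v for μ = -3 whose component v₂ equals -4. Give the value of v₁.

C + 3I = [[12, -6, 0], [18, -9, 0], [22, -12, 1]].
Solving (C + 3I)v = 0 gives the eigenspace spanned by (-2, -4, -4).
With v₂ = -4, v = (-2, -4, -4), so v₁ = -2.

-2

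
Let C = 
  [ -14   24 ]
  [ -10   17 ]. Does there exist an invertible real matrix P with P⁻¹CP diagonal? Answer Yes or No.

Characteristic polynomial: p(t) = t^2 - 3t + 2 = (t - 2)(t - 1).
All 2 eigenvalues are distinct, so C is diagonalizable.

Yes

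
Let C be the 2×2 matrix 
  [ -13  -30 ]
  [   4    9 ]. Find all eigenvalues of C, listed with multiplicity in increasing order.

-3, -1

Characteristic polynomial: p(μ) = μ^2 + 4μ + 3 = (μ + 1)(μ + 3).
Roots (with multiplicity): -3, -1.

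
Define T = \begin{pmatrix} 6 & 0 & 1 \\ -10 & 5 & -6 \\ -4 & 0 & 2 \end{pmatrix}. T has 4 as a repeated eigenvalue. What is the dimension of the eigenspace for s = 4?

1

T − 4I = [[2, 0, 1], [-10, 1, -6], [-4, 0, -2]].
This matrix has rank 2, so its null space has dimension 3 − 2 = 1.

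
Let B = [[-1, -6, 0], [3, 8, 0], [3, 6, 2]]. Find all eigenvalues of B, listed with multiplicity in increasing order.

2, 2, 5

Characteristic polynomial: p(r) = r^3 - 9r^2 + 24r - 20 = (r - 5)(r - 2)^2.
Roots (with multiplicity): 2, 2, 5.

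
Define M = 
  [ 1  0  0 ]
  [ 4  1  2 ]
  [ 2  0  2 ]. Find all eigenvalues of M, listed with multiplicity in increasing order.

1, 1, 2

Characteristic polynomial: p(t) = t^3 - 4t^2 + 5t - 2 = (t - 2)(t - 1)^2.
Roots (with multiplicity): 1, 1, 2.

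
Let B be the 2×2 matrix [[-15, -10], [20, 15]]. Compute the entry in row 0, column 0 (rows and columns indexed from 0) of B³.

-375

Characteristic polynomial: r^2 - 25 = (r - 5)(r + 5), so the eigenvalues are -5, 5.
r=-5: eigenvector (-1, 1).
r=5: eigenvector (-1, 2).
P = [[-1, -1], [1, 2]], D = diag(-5, 5), P⁻¹ = [[-2, -1], [1, 1]].
B³ = P·diag(-125, 125)·P⁻¹ = [[-375, -250], [500, 375]].
The requested entry is -375.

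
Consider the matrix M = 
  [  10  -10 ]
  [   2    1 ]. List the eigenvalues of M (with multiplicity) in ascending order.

Characteristic polynomial: p(λ) = λ^2 - 11λ + 30 = (λ - 6)(λ - 5).
Roots (with multiplicity): 5, 6.

5, 6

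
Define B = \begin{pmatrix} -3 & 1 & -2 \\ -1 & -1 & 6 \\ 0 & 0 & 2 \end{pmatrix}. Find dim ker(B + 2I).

1

B + 2I = [[-1, 1, -2], [-1, 1, 6], [0, 0, 4]].
This matrix has rank 2, so its null space has dimension 3 − 2 = 1.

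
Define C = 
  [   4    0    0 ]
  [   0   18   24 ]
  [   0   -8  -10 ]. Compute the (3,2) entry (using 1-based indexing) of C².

-64

Characteristic polynomial: s^3 - 12s^2 + 44s - 48 = (s - 6)(s - 4)(s - 2), so the eigenvalues are 2, 4, 6.
s=2: eigenvector (0, -3, 2).
s=4: eigenvector (1, 0, 0).
s=6: eigenvector (0, -2, 1).
P = [[0, 1, 0], [-3, 0, -2], [2, 0, 1]], D = diag(2, 4, 6), P⁻¹ = [[0, 1, 2], [1, 0, 0], [0, -2, -3]].
C² = P·diag(4, 16, 36)·P⁻¹ = [[16, 0, 0], [0, 132, 192], [0, -64, -92]].
The requested entry is -64.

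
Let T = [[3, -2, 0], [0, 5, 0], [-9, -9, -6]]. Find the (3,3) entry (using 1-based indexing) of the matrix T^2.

36

Characteristic polynomial: μ^3 - 2μ^2 - 33μ + 90 = (μ - 5)(μ - 3)(μ + 6), so the eigenvalues are -6, 3, 5.
μ=3: eigenvector (1, 0, -1).
μ=-6: eigenvector (0, 0, 1).
μ=5: eigenvector (1, -1, 0).
P = [[1, 0, 1], [0, 0, -1], [-1, 1, 0]], D = diag(3, -6, 5), P⁻¹ = [[1, 1, 0], [1, 1, 1], [0, -1, 0]].
T² = P·diag(9, 36, 25)·P⁻¹ = [[9, -16, 0], [0, 25, 0], [27, 27, 36]].
The requested entry is 36.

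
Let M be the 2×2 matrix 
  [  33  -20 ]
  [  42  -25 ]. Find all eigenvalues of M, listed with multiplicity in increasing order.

Characteristic polynomial: p(r) = r^2 - 8r + 15 = (r - 5)(r - 3).
Roots (with multiplicity): 3, 5.

3, 5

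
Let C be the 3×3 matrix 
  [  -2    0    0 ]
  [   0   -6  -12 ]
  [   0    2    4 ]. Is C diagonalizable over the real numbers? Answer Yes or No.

Characteristic polynomial: p(t) = t^3 + 4t^2 + 4t = t(t + 2)^2.
t = -2 has algebraic multiplicity 2; rank(C + 2I) = 1, so geometric multiplicity = 2.
Every eigenvalue has geometric = algebraic multiplicity, so C is diagonalizable.

Yes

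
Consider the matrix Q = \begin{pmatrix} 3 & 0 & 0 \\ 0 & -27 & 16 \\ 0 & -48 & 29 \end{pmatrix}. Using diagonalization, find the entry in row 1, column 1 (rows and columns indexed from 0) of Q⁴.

-1551

Characteristic polynomial: s^3 - 5s^2 - 9s + 45 = (s - 5)(s - 3)(s + 3), so the eigenvalues are -3, 3, 5.
s=3: eigenvector (1, 0, 0).
s=5: eigenvector (0, 1, 2).
s=-3: eigenvector (0, -2, -3).
P = [[1, 0, 0], [0, 1, -2], [0, 2, -3]], D = diag(3, 5, -3), P⁻¹ = [[1, 0, 0], [0, -3, 2], [0, -2, 1]].
Q⁴ = P·diag(81, 625, 81)·P⁻¹ = [[81, 0, 0], [0, -1551, 1088], [0, -3264, 2257]].
The requested entry is -1551.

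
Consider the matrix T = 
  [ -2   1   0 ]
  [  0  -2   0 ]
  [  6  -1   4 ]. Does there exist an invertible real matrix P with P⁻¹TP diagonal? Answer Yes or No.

No

Characteristic polynomial: p(s) = s^3 - 12s - 16 = (s - 4)(s + 2)^2.
s = -2 has algebraic multiplicity 2; rank(T + 2I) = 2, so geometric multiplicity = 1.
Geometric multiplicity < algebraic multiplicity, so T is not diagonalizable.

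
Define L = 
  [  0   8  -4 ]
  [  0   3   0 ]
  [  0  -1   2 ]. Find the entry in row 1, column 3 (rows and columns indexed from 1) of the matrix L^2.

Characteristic polynomial: r^3 - 5r^2 + 6r = r(r - 3)(r - 2), so the eigenvalues are 0, 2, 3.
r=3: eigenvector (4, 1, -1).
r=0: eigenvector (1, 0, 0).
r=2: eigenvector (-2, 0, 1).
P = [[4, 1, -2], [1, 0, 0], [-1, 0, 1]], D = diag(3, 0, 2), P⁻¹ = [[0, 1, 0], [1, -2, 2], [0, 1, 1]].
L² = P·diag(9, 0, 4)·P⁻¹ = [[0, 28, -8], [0, 9, 0], [0, -5, 4]].
The requested entry is -8.

-8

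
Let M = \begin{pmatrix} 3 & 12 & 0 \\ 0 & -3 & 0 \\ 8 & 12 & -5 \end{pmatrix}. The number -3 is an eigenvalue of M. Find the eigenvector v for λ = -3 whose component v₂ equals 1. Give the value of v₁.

M + 3I = [[6, 12, 0], [0, 0, 0], [8, 12, -2]].
Solving (M + 3I)v = 0 gives the eigenspace spanned by (-2, 1, -2).
With v₂ = 1, v = (-2, 1, -2), so v₁ = -2.

-2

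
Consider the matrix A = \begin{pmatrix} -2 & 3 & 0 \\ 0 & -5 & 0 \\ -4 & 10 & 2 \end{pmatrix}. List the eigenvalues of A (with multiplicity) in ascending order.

Characteristic polynomial: p(r) = r^3 + 5r^2 - 4r - 20 = (r - 2)(r + 2)(r + 5).
Roots (with multiplicity): -5, -2, 2.

-5, -2, 2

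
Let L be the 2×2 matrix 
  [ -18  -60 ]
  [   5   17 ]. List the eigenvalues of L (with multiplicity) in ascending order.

Characteristic polynomial: p(μ) = μ^2 + μ - 6 = (μ - 2)(μ + 3).
Roots (with multiplicity): -3, 2.

-3, 2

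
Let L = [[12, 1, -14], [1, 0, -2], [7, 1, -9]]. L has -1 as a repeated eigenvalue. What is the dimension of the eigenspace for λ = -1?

1

L + 1I = [[13, 1, -14], [1, 1, -2], [7, 1, -8]].
This matrix has rank 2, so its null space has dimension 3 − 2 = 1.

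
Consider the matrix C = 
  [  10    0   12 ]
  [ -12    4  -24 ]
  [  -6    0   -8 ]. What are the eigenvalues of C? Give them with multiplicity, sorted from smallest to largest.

-2, 4, 4

Characteristic polynomial: p(r) = r^3 - 6r^2 + 32 = (r - 4)^2(r + 2).
Roots (with multiplicity): -2, 4, 4.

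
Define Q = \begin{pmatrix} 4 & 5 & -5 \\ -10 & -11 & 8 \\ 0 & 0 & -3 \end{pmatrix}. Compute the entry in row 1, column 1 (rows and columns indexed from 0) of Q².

Characteristic polynomial: t^3 + 10t^2 + 27t + 18 = (t + 1)(t + 3)(t + 6), so the eigenvalues are -6, -3, -1.
t=-1: eigenvector (1, -1, 0).
t=-6: eigenvector (-1, 2, 0).
t=-3: eigenvector (0, 1, 1).
P = [[1, -1, 0], [-1, 2, 1], [0, 0, 1]], D = diag(-1, -6, -3), P⁻¹ = [[2, 1, -1], [1, 1, -1], [0, 0, 1]].
Q² = P·diag(1, 36, 9)·P⁻¹ = [[-34, -35, 35], [70, 71, -62], [0, 0, 9]].
The requested entry is 71.

71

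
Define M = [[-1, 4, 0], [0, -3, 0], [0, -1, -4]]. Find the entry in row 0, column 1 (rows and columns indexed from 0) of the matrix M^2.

-16

Characteristic polynomial: s^3 + 8s^2 + 19s + 12 = (s + 1)(s + 3)(s + 4), so the eigenvalues are -4, -3, -1.
s=-3: eigenvector (-2, 1, -1).
s=-1: eigenvector (1, 0, 0).
s=-4: eigenvector (0, 0, 1).
P = [[-2, 1, 0], [1, 0, 0], [-1, 0, 1]], D = diag(-3, -1, -4), P⁻¹ = [[0, 1, 0], [1, 2, 0], [0, 1, 1]].
M² = P·diag(9, 1, 16)·P⁻¹ = [[1, -16, 0], [0, 9, 0], [0, 7, 16]].
The requested entry is -16.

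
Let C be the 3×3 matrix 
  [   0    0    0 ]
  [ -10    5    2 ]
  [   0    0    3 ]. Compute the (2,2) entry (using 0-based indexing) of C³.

27

Characteristic polynomial: t^3 - 8t^2 + 15t = t(t - 5)(t - 3), so the eigenvalues are 0, 3, 5.
t=0: eigenvector (1, 2, 0).
t=3: eigenvector (0, -1, 1).
t=5: eigenvector (0, 1, 0).
P = [[1, 0, 0], [2, -1, 1], [0, 1, 0]], D = diag(0, 3, 5), P⁻¹ = [[1, 0, 0], [0, 0, 1], [-2, 1, 1]].
C³ = P·diag(0, 27, 125)·P⁻¹ = [[0, 0, 0], [-250, 125, 98], [0, 0, 27]].
The requested entry is 27.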